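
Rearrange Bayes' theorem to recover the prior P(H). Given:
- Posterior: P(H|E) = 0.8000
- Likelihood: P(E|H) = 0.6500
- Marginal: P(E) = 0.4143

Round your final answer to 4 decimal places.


From Bayes' theorem: P(H|E) = P(E|H) × P(H) / P(E)

Rearranging for P(H):
P(H) = P(H|E) × P(E) / P(E|H)
     = 0.8000 × 0.4143 / 0.6500
     = 0.33144000 / 0.6500
     = 0.5099


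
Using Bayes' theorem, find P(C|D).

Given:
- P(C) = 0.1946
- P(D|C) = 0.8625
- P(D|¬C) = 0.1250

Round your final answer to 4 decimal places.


Bayes' theorem: P(C|D) = P(D|C) × P(C) / P(D)

Step 1: Calculate P(D) using law of total probability
P(D) = P(D|C)P(C) + P(D|¬C)P(¬C)
     = 0.8625 × 0.1946 + 0.1250 × 0.8054
     = 0.16784250 + 0.10067500
     = 0.26851750

Step 2: Apply Bayes' theorem
P(C|D) = P(D|C) × P(C) / P(D)
       = 0.16784250 / 0.26851750
       = 0.6251


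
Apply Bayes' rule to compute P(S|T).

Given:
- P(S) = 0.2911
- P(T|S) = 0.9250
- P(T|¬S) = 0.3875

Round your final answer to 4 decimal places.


Bayes' theorem: P(S|T) = P(T|S) × P(S) / P(T)

Step 1: Calculate P(T) using law of total probability
P(T) = P(T|S)P(S) + P(T|¬S)P(¬S)
     = 0.9250 × 0.2911 + 0.3875 × 0.7089
     = 0.26926750 + 0.27469875
     = 0.54396625

Step 2: Apply Bayes' theorem
P(S|T) = P(T|S) × P(S) / P(T)
       = 0.26926750 / 0.54396625
       = 0.4950


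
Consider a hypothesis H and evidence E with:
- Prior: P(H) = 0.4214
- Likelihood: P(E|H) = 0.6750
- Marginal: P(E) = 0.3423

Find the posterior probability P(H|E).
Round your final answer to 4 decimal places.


Using Bayes' theorem:

P(H|E) = P(E|H) × P(H) / P(E)
       = 0.6750 × 0.4214 / 0.3423
       = 0.28444500 / 0.3423
       = 0.8310

The evidence strengthens our belief in H.
Prior: 0.4214 → Posterior: 0.8310


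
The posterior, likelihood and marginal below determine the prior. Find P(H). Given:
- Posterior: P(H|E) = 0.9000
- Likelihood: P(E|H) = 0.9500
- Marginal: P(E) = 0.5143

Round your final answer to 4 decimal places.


From Bayes' theorem: P(H|E) = P(E|H) × P(H) / P(E)

Rearranging for P(H):
P(H) = P(H|E) × P(E) / P(E|H)
     = 0.9000 × 0.5143 / 0.9500
     = 0.46287000 / 0.9500
     = 0.4872


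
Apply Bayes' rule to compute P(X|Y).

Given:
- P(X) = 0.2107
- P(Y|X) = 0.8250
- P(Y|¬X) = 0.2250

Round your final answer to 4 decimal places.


Bayes' theorem: P(X|Y) = P(Y|X) × P(X) / P(Y)

Step 1: Calculate P(Y) using law of total probability
P(Y) = P(Y|X)P(X) + P(Y|¬X)P(¬X)
     = 0.8250 × 0.2107 + 0.2250 × 0.7893
     = 0.17382750 + 0.17759250
     = 0.35142000

Step 2: Apply Bayes' theorem
P(X|Y) = P(Y|X) × P(X) / P(Y)
       = 0.17382750 / 0.35142000
       = 0.4946


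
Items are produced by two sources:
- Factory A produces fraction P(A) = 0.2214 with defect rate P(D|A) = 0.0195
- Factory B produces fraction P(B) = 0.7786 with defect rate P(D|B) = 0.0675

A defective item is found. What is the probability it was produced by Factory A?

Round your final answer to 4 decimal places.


Let A = from Factory A, D = defective

Given:
- P(A) = 0.2214, P(B) = 0.7786
- P(D|A) = 0.0195, P(D|B) = 0.0675

Step 1: Find P(D)
P(D) = P(D|A)P(A) + P(D|B)P(B)
     = 0.0195 × 0.2214 + 0.0675 × 0.7786
     = 0.00431730 + 0.05255550
     = 0.05687280

Step 2: Apply Bayes' theorem
P(A|D) = P(D|A)P(A) / P(D)
       = 0.00431730 / 0.05687280
       = 0.0759


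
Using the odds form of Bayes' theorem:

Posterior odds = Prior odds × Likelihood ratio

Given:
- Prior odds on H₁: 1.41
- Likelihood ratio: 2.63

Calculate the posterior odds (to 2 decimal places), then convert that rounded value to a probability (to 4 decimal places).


Step 1: Calculate posterior odds
Posterior odds = Prior odds × LR
               = 1.41 × 2.63
               = 3.71

Step 2: Convert to probability
P(H₁|E) = Posterior odds / (1 + Posterior odds)
       = 3.71 / (1 + 3.71)
       = 3.71 / 4.71
       = 0.7877

The evidence increased P(H₁) from 0.5851 to 0.7877.


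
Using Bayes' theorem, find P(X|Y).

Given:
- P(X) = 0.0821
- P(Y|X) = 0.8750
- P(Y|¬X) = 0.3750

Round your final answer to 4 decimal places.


Bayes' theorem: P(X|Y) = P(Y|X) × P(X) / P(Y)

Step 1: Calculate P(Y) using law of total probability
P(Y) = P(Y|X)P(X) + P(Y|¬X)P(¬X)
     = 0.8750 × 0.0821 + 0.3750 × 0.9179
     = 0.07183750 + 0.34421250
     = 0.41605000

Step 2: Apply Bayes' theorem
P(X|Y) = P(Y|X) × P(X) / P(Y)
       = 0.07183750 / 0.41605000
       = 0.1727


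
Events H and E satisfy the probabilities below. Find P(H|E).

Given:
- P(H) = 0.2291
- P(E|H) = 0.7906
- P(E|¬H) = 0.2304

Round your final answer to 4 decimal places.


Bayes' theorem: P(H|E) = P(E|H) × P(H) / P(E)

Step 1: Calculate P(E) using law of total probability
P(E) = P(E|H)P(H) + P(E|¬H)P(¬H)
     = 0.7906 × 0.2291 + 0.2304 × 0.7709
     = 0.18112646 + 0.17761536
     = 0.35874182

Step 2: Apply Bayes' theorem
P(H|E) = P(E|H) × P(H) / P(E)
       = 0.18112646 / 0.35874182
       = 0.5049


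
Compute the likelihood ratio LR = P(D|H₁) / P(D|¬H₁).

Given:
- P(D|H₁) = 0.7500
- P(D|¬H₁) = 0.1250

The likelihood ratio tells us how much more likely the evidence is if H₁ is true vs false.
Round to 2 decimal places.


Likelihood Ratio (LR) = P(D|H₁) / P(D|¬H₁)

LR = 0.7500 / 0.1250
   = 6.00

The evidence is 6.00 times more likely if H₁ is true than if H₁ is false.
Because LR exceeds 1, D is evidence for H₁.


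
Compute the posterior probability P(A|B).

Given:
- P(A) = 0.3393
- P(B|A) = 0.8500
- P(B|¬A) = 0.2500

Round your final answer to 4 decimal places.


Bayes' theorem: P(A|B) = P(B|A) × P(A) / P(B)

Step 1: Calculate P(B) using law of total probability
P(B) = P(B|A)P(A) + P(B|¬A)P(¬A)
     = 0.8500 × 0.3393 + 0.2500 × 0.6607
     = 0.28840500 + 0.16517500
     = 0.45358000

Step 2: Apply Bayes' theorem
P(A|B) = P(B|A) × P(A) / P(B)
       = 0.28840500 / 0.45358000
       = 0.6358


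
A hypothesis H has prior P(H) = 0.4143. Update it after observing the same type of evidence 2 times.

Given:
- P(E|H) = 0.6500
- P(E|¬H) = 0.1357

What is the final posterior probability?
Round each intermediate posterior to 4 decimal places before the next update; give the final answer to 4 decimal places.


Sequential Bayesian updating:

Initial prior: P(H) = 0.4143

Update 1:
  P(E) = 0.6500 × 0.4143 + 0.1357 × 0.5857 = 0.26929500 + 0.07947949 = 0.34877449
  P(H|E) = 0.26929500 / 0.34877449 = 0.7721

Update 2:
  P(E) = 0.6500 × 0.7721 + 0.1357 × 0.2279 = 0.50186500 + 0.03092603 = 0.53279103
  P(H|E) = 0.50186500 / 0.53279103 = 0.9420

Final posterior: 0.9420


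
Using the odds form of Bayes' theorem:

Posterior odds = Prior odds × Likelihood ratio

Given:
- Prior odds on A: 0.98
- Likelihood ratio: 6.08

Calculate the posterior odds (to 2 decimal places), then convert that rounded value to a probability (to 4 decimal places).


Step 1: Calculate posterior odds
Posterior odds = Prior odds × LR
               = 0.98 × 6.08
               = 5.96

Step 2: Convert to probability
P(A|E) = Posterior odds / (1 + Posterior odds)
       = 5.96 / (1 + 5.96)
       = 5.96 / 6.96
       = 0.8563

The evidence increased P(A) from 0.4949 to 0.8563.


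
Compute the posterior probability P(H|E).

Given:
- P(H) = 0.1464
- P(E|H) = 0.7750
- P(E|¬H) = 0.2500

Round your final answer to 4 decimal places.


Bayes' theorem: P(H|E) = P(E|H) × P(H) / P(E)

Step 1: Calculate P(E) using law of total probability
P(E) = P(E|H)P(H) + P(E|¬H)P(¬H)
     = 0.7750 × 0.1464 + 0.2500 × 0.8536
     = 0.11346000 + 0.21340000
     = 0.32686000

Step 2: Apply Bayes' theorem
P(H|E) = P(E|H) × P(H) / P(E)
       = 0.11346000 / 0.32686000
       = 0.3471


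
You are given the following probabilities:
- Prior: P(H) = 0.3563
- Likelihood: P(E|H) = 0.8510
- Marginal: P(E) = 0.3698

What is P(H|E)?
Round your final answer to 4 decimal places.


Using Bayes' theorem:

P(H|E) = P(E|H) × P(H) / P(E)
       = 0.8510 × 0.3563 / 0.3698
       = 0.30321130 / 0.3698
       = 0.8199

The evidence strengthens our belief in H.
Prior: 0.3563 → Posterior: 0.8199


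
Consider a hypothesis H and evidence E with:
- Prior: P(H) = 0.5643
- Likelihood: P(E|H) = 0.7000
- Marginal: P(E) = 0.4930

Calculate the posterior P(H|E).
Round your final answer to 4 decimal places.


Using Bayes' theorem:

P(H|E) = P(E|H) × P(H) / P(E)
       = 0.7000 × 0.5643 / 0.4930
       = 0.39501000 / 0.4930
       = 0.8012

The evidence strengthens our belief in H.
Prior: 0.5643 → Posterior: 0.8012


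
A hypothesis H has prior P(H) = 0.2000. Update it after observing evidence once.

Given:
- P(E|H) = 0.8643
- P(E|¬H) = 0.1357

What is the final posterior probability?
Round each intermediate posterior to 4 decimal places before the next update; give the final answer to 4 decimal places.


Sequential Bayesian updating:

Initial prior: P(H) = 0.2000

Update 1:
  P(E) = 0.8643 × 0.2000 + 0.1357 × 0.8000 = 0.17286000 + 0.10856000 = 0.28142000
  P(H|E) = 0.17286000 / 0.28142000 = 0.6142

Final posterior: 0.6142


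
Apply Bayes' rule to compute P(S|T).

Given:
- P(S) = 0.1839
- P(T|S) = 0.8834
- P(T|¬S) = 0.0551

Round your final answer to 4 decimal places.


Bayes' theorem: P(S|T) = P(T|S) × P(S) / P(T)

Step 1: Calculate P(T) using law of total probability
P(T) = P(T|S)P(S) + P(T|¬S)P(¬S)
     = 0.8834 × 0.1839 + 0.0551 × 0.8161
     = 0.16245726 + 0.04496711
     = 0.20742437

Step 2: Apply Bayes' theorem
P(S|T) = P(T|S) × P(S) / P(T)
       = 0.16245726 / 0.20742437
       = 0.7832


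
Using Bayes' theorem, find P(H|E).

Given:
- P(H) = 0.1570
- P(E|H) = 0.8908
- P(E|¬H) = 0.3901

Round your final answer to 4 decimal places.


Bayes' theorem: P(H|E) = P(E|H) × P(H) / P(E)

Step 1: Calculate P(E) using law of total probability
P(E) = P(E|H)P(H) + P(E|¬H)P(¬H)
     = 0.8908 × 0.1570 + 0.3901 × 0.8430
     = 0.13985560 + 0.32885430
     = 0.46870990

Step 2: Apply Bayes' theorem
P(H|E) = P(E|H) × P(H) / P(E)
       = 0.13985560 / 0.46870990
       = 0.2984


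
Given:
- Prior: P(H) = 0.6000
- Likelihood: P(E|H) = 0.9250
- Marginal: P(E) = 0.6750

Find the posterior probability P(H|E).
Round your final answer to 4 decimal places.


Using Bayes' theorem:

P(H|E) = P(E|H) × P(H) / P(E)
       = 0.9250 × 0.6000 / 0.6750
       = 0.55500000 / 0.6750
       = 0.8222

The evidence strengthens our belief in H.
Prior: 0.6000 → Posterior: 0.8222


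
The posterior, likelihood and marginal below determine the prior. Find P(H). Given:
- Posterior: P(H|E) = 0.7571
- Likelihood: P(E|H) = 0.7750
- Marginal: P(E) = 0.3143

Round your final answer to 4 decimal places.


From Bayes' theorem: P(H|E) = P(E|H) × P(H) / P(E)

Rearranging for P(H):
P(H) = P(H|E) × P(E) / P(E|H)
     = 0.7571 × 0.3143 / 0.7750
     = 0.23795653 / 0.7750
     = 0.3070


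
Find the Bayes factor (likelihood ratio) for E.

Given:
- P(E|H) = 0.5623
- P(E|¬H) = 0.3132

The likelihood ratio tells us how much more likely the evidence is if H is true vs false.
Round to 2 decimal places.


Likelihood Ratio (LR) = P(E|H) / P(E|¬H)

LR = 0.5623 / 0.3132
   = 1.80

The evidence is 1.80 times more likely if H is true than if H is false.
Because LR exceeds 1, E is evidence for H.


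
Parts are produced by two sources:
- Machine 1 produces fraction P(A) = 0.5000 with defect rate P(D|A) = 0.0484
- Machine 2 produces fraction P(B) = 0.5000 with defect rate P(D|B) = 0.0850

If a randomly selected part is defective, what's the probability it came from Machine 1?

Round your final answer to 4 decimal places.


Let A = from Machine 1, D = defective

Given:
- P(A) = 0.5000, P(B) = 0.5000
- P(D|A) = 0.0484, P(D|B) = 0.0850

Step 1: Find P(D)
P(D) = P(D|A)P(A) + P(D|B)P(B)
     = 0.0484 × 0.5000 + 0.0850 × 0.5000
     = 0.02420000 + 0.04250000
     = 0.06670000

Step 2: Apply Bayes' theorem
P(A|D) = P(D|A)P(A) / P(D)
       = 0.02420000 / 0.06670000
       = 0.3628


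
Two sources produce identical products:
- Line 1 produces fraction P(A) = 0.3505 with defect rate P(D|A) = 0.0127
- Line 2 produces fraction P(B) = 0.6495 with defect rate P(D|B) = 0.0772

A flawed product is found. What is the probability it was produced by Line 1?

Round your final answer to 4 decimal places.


Let A = from Line 1, D = flawed

Given:
- P(A) = 0.3505, P(B) = 0.6495
- P(D|A) = 0.0127, P(D|B) = 0.0772

Step 1: Find P(D)
P(D) = P(D|A)P(A) + P(D|B)P(B)
     = 0.0127 × 0.3505 + 0.0772 × 0.6495
     = 0.00445135 + 0.05014140
     = 0.05459275

Step 2: Apply Bayes' theorem
P(A|D) = P(D|A)P(A) / P(D)
       = 0.00445135 / 0.05459275
       = 0.0815


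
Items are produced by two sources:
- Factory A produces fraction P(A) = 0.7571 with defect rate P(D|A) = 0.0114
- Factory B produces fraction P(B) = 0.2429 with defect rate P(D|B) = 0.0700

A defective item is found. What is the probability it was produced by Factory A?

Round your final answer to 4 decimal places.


Let A = from Factory A, D = defective

Given:
- P(A) = 0.7571, P(B) = 0.2429
- P(D|A) = 0.0114, P(D|B) = 0.0700

Step 1: Find P(D)
P(D) = P(D|A)P(A) + P(D|B)P(B)
     = 0.0114 × 0.7571 + 0.0700 × 0.2429
     = 0.00863094 + 0.01700300
     = 0.02563394

Step 2: Apply Bayes' theorem
P(A|D) = P(D|A)P(A) / P(D)
       = 0.00863094 / 0.02563394
       = 0.3367


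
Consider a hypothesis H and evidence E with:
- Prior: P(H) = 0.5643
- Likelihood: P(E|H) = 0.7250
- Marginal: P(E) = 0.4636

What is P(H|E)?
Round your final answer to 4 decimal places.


Using Bayes' theorem:

P(H|E) = P(E|H) × P(H) / P(E)
       = 0.7250 × 0.5643 / 0.4636
       = 0.40911750 / 0.4636
       = 0.8825

The evidence strengthens our belief in H.
Prior: 0.5643 → Posterior: 0.8825


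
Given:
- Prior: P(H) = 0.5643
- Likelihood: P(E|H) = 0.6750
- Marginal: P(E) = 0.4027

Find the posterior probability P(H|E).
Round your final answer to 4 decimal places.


Using Bayes' theorem:

P(H|E) = P(E|H) × P(H) / P(E)
       = 0.6750 × 0.5643 / 0.4027
       = 0.38090250 / 0.4027
       = 0.9459

The evidence strengthens our belief in H.
Prior: 0.5643 → Posterior: 0.9459


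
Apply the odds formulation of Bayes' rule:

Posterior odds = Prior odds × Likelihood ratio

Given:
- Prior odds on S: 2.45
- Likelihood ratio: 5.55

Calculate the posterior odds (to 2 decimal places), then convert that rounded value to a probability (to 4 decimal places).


Step 1: Calculate posterior odds
Posterior odds = Prior odds × LR
               = 2.45 × 5.55
               = 13.60

Step 2: Convert to probability
P(S|E) = Posterior odds / (1 + Posterior odds)
       = 13.60 / (1 + 13.60)
       = 13.60 / 14.60
       = 0.9315

The evidence increased P(S) from 0.7101 to 0.9315.


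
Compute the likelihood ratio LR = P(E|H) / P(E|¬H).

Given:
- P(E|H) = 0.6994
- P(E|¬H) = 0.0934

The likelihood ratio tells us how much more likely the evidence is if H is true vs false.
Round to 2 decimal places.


Likelihood Ratio (LR) = P(E|H) / P(E|¬H)

LR = 0.6994 / 0.0934
   = 7.49

The evidence is 7.49 times more likely if H is true than if H is false.
LR > 1, so observing E raises the odds in favor of H.


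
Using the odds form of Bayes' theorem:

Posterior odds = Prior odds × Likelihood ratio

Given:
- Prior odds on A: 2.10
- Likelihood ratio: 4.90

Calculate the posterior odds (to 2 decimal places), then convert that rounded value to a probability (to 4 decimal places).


Step 1: Calculate posterior odds
Posterior odds = Prior odds × LR
               = 2.10 × 4.90
               = 10.29

Step 2: Convert to probability
P(A|E) = Posterior odds / (1 + Posterior odds)
       = 10.29 / (1 + 10.29)
       = 10.29 / 11.29
       = 0.9114

The evidence increased P(A) from 0.6774 to 0.9114.


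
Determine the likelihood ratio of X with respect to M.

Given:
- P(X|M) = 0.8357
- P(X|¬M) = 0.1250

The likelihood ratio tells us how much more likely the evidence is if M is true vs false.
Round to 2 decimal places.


Likelihood Ratio (LR) = P(X|M) / P(X|¬M)

LR = 0.8357 / 0.1250
   = 6.69

The evidence is 6.69 times more likely if M is true than if M is false.
LR > 1, so observing X raises the odds in favor of M.


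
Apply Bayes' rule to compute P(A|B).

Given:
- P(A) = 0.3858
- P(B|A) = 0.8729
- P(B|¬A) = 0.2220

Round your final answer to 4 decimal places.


Bayes' theorem: P(A|B) = P(B|A) × P(A) / P(B)

Step 1: Calculate P(B) using law of total probability
P(B) = P(B|A)P(A) + P(B|¬A)P(¬A)
     = 0.8729 × 0.3858 + 0.2220 × 0.6142
     = 0.33676482 + 0.13635240
     = 0.47311722

Step 2: Apply Bayes' theorem
P(A|B) = P(B|A) × P(A) / P(B)
       = 0.33676482 / 0.47311722
       = 0.7118


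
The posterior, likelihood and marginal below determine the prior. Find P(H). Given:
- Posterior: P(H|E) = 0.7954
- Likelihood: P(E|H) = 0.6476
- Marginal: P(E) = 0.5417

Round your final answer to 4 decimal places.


From Bayes' theorem: P(H|E) = P(E|H) × P(H) / P(E)

Rearranging for P(H):
P(H) = P(H|E) × P(E) / P(E|H)
     = 0.7954 × 0.5417 / 0.6476
     = 0.43086818 / 0.6476
     = 0.6653


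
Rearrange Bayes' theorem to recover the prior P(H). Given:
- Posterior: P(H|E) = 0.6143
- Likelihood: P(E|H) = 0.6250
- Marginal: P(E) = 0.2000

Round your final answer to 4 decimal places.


From Bayes' theorem: P(H|E) = P(E|H) × P(H) / P(E)

Rearranging for P(H):
P(H) = P(H|E) × P(E) / P(E|H)
     = 0.6143 × 0.2000 / 0.6250
     = 0.12286000 / 0.6250
     = 0.1966


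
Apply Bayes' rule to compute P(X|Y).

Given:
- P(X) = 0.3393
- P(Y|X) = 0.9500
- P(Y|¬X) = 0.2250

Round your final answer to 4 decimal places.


Bayes' theorem: P(X|Y) = P(Y|X) × P(X) / P(Y)

Step 1: Calculate P(Y) using law of total probability
P(Y) = P(Y|X)P(X) + P(Y|¬X)P(¬X)
     = 0.9500 × 0.3393 + 0.2250 × 0.6607
     = 0.32233500 + 0.14865750
     = 0.47099250

Step 2: Apply Bayes' theorem
P(X|Y) = P(Y|X) × P(X) / P(Y)
       = 0.32233500 / 0.47099250
       = 0.6844


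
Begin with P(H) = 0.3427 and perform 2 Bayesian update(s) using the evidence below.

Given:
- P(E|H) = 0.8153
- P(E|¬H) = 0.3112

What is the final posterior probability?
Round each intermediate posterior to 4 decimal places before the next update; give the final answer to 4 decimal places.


Sequential Bayesian updating:

Initial prior: P(H) = 0.3427

Update 1:
  P(E) = 0.8153 × 0.3427 + 0.3112 × 0.6573 = 0.27940331 + 0.20455176 = 0.48395507
  P(H|E) = 0.27940331 / 0.48395507 = 0.5773

Update 2:
  P(E) = 0.8153 × 0.5773 + 0.3112 × 0.4227 = 0.47067269 + 0.13154424 = 0.60221693
  P(H|E) = 0.47067269 / 0.60221693 = 0.7816

Final posterior: 0.7816


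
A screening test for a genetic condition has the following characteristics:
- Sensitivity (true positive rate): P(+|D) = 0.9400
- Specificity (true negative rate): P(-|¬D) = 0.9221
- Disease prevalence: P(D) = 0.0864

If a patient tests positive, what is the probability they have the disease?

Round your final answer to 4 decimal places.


Let D = has disease, + = positive test

Given:
- P(D) = 0.0864 (prevalence)
- P(+|D) = 0.9400 (sensitivity)
- P(-|¬D) = 0.9221 (specificity)
- P(+|¬D) = 0.0779 (false positive rate = 1 - specificity)

Step 1: Find P(+)
P(+) = P(+|D)P(D) + P(+|¬D)P(¬D)
     = 0.9400 × 0.0864 + 0.0779 × 0.9136
     = 0.08121600 + 0.07116944
     = 0.15238544

Step 2: Apply Bayes' theorem for P(D|+)
P(D|+) = P(+|D)P(D) / P(+)
       = 0.08121600 / 0.15238544
       = 0.5330


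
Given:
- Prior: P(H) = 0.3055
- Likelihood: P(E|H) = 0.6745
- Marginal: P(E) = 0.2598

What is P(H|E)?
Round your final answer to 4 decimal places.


Using Bayes' theorem:

P(H|E) = P(E|H) × P(H) / P(E)
       = 0.6745 × 0.3055 / 0.2598
       = 0.20605975 / 0.2598
       = 0.7931

The evidence strengthens our belief in H.
Prior: 0.3055 → Posterior: 0.7931


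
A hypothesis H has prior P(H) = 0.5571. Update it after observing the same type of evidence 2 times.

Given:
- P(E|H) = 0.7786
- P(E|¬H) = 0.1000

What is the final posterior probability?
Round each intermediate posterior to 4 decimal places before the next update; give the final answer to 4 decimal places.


Sequential Bayesian updating:

Initial prior: P(H) = 0.5571

Update 1:
  P(E) = 0.7786 × 0.5571 + 0.1000 × 0.4429 = 0.43375806 + 0.04429000 = 0.47804806
  P(H|E) = 0.43375806 / 0.47804806 = 0.9074

Update 2:
  P(E) = 0.7786 × 0.9074 + 0.1000 × 0.0926 = 0.70650164 + 0.00926000 = 0.71576164
  P(H|E) = 0.70650164 / 0.71576164 = 0.9871

Final posterior: 0.9871


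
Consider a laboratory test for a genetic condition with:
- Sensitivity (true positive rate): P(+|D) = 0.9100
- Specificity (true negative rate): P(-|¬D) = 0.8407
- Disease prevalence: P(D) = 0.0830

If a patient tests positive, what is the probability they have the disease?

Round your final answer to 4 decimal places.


Let D = has disease, + = positive test

Given:
- P(D) = 0.0830 (prevalence)
- P(+|D) = 0.9100 (sensitivity)
- P(-|¬D) = 0.8407 (specificity)
- P(+|¬D) = 0.1593 (false positive rate = 1 - specificity)

Step 1: Find P(+)
P(+) = P(+|D)P(D) + P(+|¬D)P(¬D)
     = 0.9100 × 0.0830 + 0.1593 × 0.9170
     = 0.07553000 + 0.14607810
     = 0.22160810

Step 2: Apply Bayes' theorem for P(D|+)
P(D|+) = P(+|D)P(D) / P(+)
       = 0.07553000 / 0.22160810
       = 0.3408


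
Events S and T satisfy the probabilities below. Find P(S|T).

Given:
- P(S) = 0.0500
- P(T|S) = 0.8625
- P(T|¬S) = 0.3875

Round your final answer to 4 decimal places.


Bayes' theorem: P(S|T) = P(T|S) × P(S) / P(T)

Step 1: Calculate P(T) using law of total probability
P(T) = P(T|S)P(S) + P(T|¬S)P(¬S)
     = 0.8625 × 0.0500 + 0.3875 × 0.9500
     = 0.04312500 + 0.36812500
     = 0.41125000

Step 2: Apply Bayes' theorem
P(S|T) = P(T|S) × P(S) / P(T)
       = 0.04312500 / 0.41125000
       = 0.1049


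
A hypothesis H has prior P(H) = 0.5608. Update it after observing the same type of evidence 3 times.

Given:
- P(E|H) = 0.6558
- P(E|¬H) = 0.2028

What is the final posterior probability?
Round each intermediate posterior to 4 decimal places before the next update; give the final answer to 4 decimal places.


Sequential Bayesian updating:

Initial prior: P(H) = 0.5608

Update 1:
  P(E) = 0.6558 × 0.5608 + 0.2028 × 0.4392 = 0.36777264 + 0.08906976 = 0.45684240
  P(H|E) = 0.36777264 / 0.45684240 = 0.8050

Update 2:
  P(E) = 0.6558 × 0.8050 + 0.2028 × 0.1950 = 0.52791900 + 0.03954600 = 0.56746500
  P(H|E) = 0.52791900 / 0.56746500 = 0.9303

Update 3:
  P(E) = 0.6558 × 0.9303 + 0.2028 × 0.0697 = 0.61009074 + 0.01413516 = 0.62422590
  P(H|E) = 0.61009074 / 0.62422590 = 0.9774

Final posterior: 0.9774


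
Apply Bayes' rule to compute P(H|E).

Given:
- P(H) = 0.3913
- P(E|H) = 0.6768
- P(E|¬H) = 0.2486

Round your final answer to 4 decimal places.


Bayes' theorem: P(H|E) = P(E|H) × P(H) / P(E)

Step 1: Calculate P(E) using law of total probability
P(E) = P(E|H)P(H) + P(E|¬H)P(¬H)
     = 0.6768 × 0.3913 + 0.2486 × 0.6087
     = 0.26483184 + 0.15132282
     = 0.41615466

Step 2: Apply Bayes' theorem
P(H|E) = P(E|H) × P(H) / P(E)
       = 0.26483184 / 0.41615466
       = 0.6364


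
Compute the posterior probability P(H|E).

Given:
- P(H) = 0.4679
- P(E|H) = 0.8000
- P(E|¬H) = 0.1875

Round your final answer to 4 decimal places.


Bayes' theorem: P(H|E) = P(E|H) × P(H) / P(E)

Step 1: Calculate P(E) using law of total probability
P(E) = P(E|H)P(H) + P(E|¬H)P(¬H)
     = 0.8000 × 0.4679 + 0.1875 × 0.5321
     = 0.37432000 + 0.09976875
     = 0.47408875

Step 2: Apply Bayes' theorem
P(H|E) = P(E|H) × P(H) / P(E)
       = 0.37432000 / 0.47408875
       = 0.7896


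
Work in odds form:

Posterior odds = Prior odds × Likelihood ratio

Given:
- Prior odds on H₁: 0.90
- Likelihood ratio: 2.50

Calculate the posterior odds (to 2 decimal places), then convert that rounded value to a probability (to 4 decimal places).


Step 1: Calculate posterior odds
Posterior odds = Prior odds × LR
               = 0.90 × 2.50
               = 2.25

Step 2: Convert to probability
P(H₁|E) = Posterior odds / (1 + Posterior odds)
       = 2.25 / (1 + 2.25)
       = 2.25 / 3.25
       = 0.6923

The evidence increased P(H₁) from 0.4737 to 0.6923.


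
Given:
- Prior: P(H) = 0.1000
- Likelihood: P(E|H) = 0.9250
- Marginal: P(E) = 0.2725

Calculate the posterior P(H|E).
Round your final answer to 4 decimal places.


Using Bayes' theorem:

P(H|E) = P(E|H) × P(H) / P(E)
       = 0.9250 × 0.1000 / 0.2725
       = 0.09250000 / 0.2725
       = 0.3394

The evidence strengthens our belief in H.
Prior: 0.1000 → Posterior: 0.3394


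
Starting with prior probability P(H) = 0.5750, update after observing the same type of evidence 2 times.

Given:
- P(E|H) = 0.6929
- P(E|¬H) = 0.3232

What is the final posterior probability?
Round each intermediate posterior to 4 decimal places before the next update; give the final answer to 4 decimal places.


Sequential Bayesian updating:

Initial prior: P(H) = 0.5750

Update 1:
  P(E) = 0.6929 × 0.5750 + 0.3232 × 0.4250 = 0.39841750 + 0.13736000 = 0.53577750
  P(H|E) = 0.39841750 / 0.53577750 = 0.7436

Update 2:
  P(E) = 0.6929 × 0.7436 + 0.3232 × 0.2564 = 0.51524044 + 0.08286848 = 0.59810892
  P(H|E) = 0.51524044 / 0.59810892 = 0.8614

Final posterior: 0.8614


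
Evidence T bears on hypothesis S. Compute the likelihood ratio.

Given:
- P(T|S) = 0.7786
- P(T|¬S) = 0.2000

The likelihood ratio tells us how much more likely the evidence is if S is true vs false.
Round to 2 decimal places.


Likelihood Ratio (LR) = P(T|S) / P(T|¬S)

LR = 0.7786 / 0.2000
   = 3.89

The evidence is 3.89 times more likely if S is true than if S is false.
Because LR exceeds 1, T is evidence for S.


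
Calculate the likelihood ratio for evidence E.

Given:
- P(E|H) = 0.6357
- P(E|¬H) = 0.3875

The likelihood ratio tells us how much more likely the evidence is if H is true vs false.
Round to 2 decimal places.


Likelihood Ratio (LR) = P(E|H) / P(E|¬H)

LR = 0.6357 / 0.3875
   = 1.64

The evidence is 1.64 times more likely if H is true than if H is false.
Since LR > 1, the evidence supports H over ¬H.


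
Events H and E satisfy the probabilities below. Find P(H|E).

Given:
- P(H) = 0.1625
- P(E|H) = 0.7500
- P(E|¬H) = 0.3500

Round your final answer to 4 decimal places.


Bayes' theorem: P(H|E) = P(E|H) × P(H) / P(E)

Step 1: Calculate P(E) using law of total probability
P(E) = P(E|H)P(H) + P(E|¬H)P(¬H)
     = 0.7500 × 0.1625 + 0.3500 × 0.8375
     = 0.12187500 + 0.29312500
     = 0.41500000

Step 2: Apply Bayes' theorem
P(H|E) = P(E|H) × P(H) / P(E)
       = 0.12187500 / 0.41500000
       = 0.2937


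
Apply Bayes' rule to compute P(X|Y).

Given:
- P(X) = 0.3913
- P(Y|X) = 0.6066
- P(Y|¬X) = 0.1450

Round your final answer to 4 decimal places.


Bayes' theorem: P(X|Y) = P(Y|X) × P(X) / P(Y)

Step 1: Calculate P(Y) using law of total probability
P(Y) = P(Y|X)P(X) + P(Y|¬X)P(¬X)
     = 0.6066 × 0.3913 + 0.1450 × 0.6087
     = 0.23736258 + 0.08826150
     = 0.32562408

Step 2: Apply Bayes' theorem
P(X|Y) = P(Y|X) × P(X) / P(Y)
       = 0.23736258 / 0.32562408
       = 0.7289


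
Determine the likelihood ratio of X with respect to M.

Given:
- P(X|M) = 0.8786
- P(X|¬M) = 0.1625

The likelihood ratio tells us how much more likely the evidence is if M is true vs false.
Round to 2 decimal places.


Likelihood Ratio (LR) = P(X|M) / P(X|¬M)

LR = 0.8786 / 0.1625
   = 5.41

The evidence is 5.41 times more likely if M is true than if M is false.
LR > 1, so observing X raises the odds in favor of M.


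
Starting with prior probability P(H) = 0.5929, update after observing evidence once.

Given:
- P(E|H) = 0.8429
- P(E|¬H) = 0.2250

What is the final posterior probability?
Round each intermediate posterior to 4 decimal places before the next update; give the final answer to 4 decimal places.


Sequential Bayesian updating:

Initial prior: P(H) = 0.5929

Update 1:
  P(E) = 0.8429 × 0.5929 + 0.2250 × 0.4071 = 0.49975541 + 0.09159750 = 0.59135291
  P(H|E) = 0.49975541 / 0.59135291 = 0.8451

Final posterior: 0.8451


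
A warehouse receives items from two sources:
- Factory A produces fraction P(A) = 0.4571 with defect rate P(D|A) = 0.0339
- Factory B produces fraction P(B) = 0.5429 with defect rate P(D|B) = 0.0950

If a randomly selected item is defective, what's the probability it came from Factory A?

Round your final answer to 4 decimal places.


Let A = from Factory A, D = defective

Given:
- P(A) = 0.4571, P(B) = 0.5429
- P(D|A) = 0.0339, P(D|B) = 0.0950

Step 1: Find P(D)
P(D) = P(D|A)P(A) + P(D|B)P(B)
     = 0.0339 × 0.4571 + 0.0950 × 0.5429
     = 0.01549569 + 0.05157550
     = 0.06707119

Step 2: Apply Bayes' theorem
P(A|D) = P(D|A)P(A) / P(D)
       = 0.01549569 / 0.06707119
       = 0.2310


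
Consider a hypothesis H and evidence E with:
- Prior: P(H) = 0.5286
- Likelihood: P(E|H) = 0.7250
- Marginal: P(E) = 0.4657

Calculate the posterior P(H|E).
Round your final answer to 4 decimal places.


Using Bayes' theorem:

P(H|E) = P(E|H) × P(H) / P(E)
       = 0.7250 × 0.5286 / 0.4657
       = 0.38323500 / 0.4657
       = 0.8229

The evidence strengthens our belief in H.
Prior: 0.5286 → Posterior: 0.8229


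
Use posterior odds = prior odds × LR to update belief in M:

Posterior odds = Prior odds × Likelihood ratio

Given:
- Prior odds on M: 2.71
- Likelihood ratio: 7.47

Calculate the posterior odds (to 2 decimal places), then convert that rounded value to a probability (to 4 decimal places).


Step 1: Calculate posterior odds
Posterior odds = Prior odds × LR
               = 2.71 × 7.47
               = 20.24

Step 2: Convert to probability
P(M|E) = Posterior odds / (1 + Posterior odds)
       = 20.24 / (1 + 20.24)
       = 20.24 / 21.24
       = 0.9529

The evidence increased P(M) from 0.7305 to 0.9529.


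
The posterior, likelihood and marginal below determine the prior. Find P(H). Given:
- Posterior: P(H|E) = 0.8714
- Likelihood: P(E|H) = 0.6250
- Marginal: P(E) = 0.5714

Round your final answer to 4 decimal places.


From Bayes' theorem: P(H|E) = P(E|H) × P(H) / P(E)

Rearranging for P(H):
P(H) = P(H|E) × P(E) / P(E|H)
     = 0.8714 × 0.5714 / 0.6250
     = 0.49791796 / 0.6250
     = 0.7967


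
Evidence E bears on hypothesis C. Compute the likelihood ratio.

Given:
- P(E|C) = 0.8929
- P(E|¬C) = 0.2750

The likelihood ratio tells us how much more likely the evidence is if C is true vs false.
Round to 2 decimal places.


Likelihood Ratio (LR) = P(E|C) / P(E|¬C)

LR = 0.8929 / 0.2750
   = 3.25

The evidence is 3.25 times more likely if C is true than if C is false.
LR > 1, so observing E raises the odds in favor of C.


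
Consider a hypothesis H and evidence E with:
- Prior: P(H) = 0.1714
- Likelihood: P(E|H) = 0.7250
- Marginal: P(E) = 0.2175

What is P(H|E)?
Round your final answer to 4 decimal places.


Using Bayes' theorem:

P(H|E) = P(E|H) × P(H) / P(E)
       = 0.7250 × 0.1714 / 0.2175
       = 0.12426500 / 0.2175
       = 0.5713

The evidence strengthens our belief in H.
Prior: 0.1714 → Posterior: 0.5713


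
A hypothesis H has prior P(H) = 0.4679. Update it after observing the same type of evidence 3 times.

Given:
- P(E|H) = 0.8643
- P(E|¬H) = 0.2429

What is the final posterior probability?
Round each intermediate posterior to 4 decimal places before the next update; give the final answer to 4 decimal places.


Sequential Bayesian updating:

Initial prior: P(H) = 0.4679

Update 1:
  P(E) = 0.8643 × 0.4679 + 0.2429 × 0.5321 = 0.40440597 + 0.12924709 = 0.53365306
  P(H|E) = 0.40440597 / 0.53365306 = 0.7578

Update 2:
  P(E) = 0.8643 × 0.7578 + 0.2429 × 0.2422 = 0.65496654 + 0.05883038 = 0.71379692
  P(H|E) = 0.65496654 / 0.71379692 = 0.9176

Update 3:
  P(E) = 0.8643 × 0.9176 + 0.2429 × 0.0824 = 0.79308168 + 0.02001496 = 0.81309664
  P(H|E) = 0.79308168 / 0.81309664 = 0.9754

Final posterior: 0.9754


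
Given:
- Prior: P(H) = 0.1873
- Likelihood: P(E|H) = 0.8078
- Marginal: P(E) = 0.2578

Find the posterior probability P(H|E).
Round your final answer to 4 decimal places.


Using Bayes' theorem:

P(H|E) = P(E|H) × P(H) / P(E)
       = 0.8078 × 0.1873 / 0.2578
       = 0.15130094 / 0.2578
       = 0.5869

The evidence strengthens our belief in H.
Prior: 0.1873 → Posterior: 0.5869


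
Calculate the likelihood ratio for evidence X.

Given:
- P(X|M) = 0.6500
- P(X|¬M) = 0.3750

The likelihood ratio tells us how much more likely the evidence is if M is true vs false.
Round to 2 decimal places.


Likelihood Ratio (LR) = P(X|M) / P(X|¬M)

LR = 0.6500 / 0.3750
   = 1.73

The evidence is 1.73 times more likely if M is true than if M is false.
LR > 1, so observing X raises the odds in favor of M.


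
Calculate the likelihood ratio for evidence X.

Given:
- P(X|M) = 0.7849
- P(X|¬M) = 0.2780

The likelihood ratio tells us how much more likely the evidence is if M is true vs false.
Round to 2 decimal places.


Likelihood Ratio (LR) = P(X|M) / P(X|¬M)

LR = 0.7849 / 0.2780
   = 2.82

The evidence is 2.82 times more likely if M is true than if M is false.
Since LR > 1, the evidence supports M over ¬M.


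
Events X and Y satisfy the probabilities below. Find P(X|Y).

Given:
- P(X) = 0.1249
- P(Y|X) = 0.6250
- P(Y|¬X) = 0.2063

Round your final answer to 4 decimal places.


Bayes' theorem: P(X|Y) = P(Y|X) × P(X) / P(Y)

Step 1: Calculate P(Y) using law of total probability
P(Y) = P(Y|X)P(X) + P(Y|¬X)P(¬X)
     = 0.6250 × 0.1249 + 0.2063 × 0.8751
     = 0.07806250 + 0.18053313
     = 0.25859563

Step 2: Apply Bayes' theorem
P(X|Y) = P(Y|X) × P(X) / P(Y)
       = 0.07806250 / 0.25859563
       = 0.3019


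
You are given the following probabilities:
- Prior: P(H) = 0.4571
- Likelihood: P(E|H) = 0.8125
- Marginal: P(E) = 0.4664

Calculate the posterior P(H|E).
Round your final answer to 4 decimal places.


Using Bayes' theorem:

P(H|E) = P(E|H) × P(H) / P(E)
       = 0.8125 × 0.4571 / 0.4664
       = 0.37139375 / 0.4664
       = 0.7963

The evidence strengthens our belief in H.
Prior: 0.4571 → Posterior: 0.7963


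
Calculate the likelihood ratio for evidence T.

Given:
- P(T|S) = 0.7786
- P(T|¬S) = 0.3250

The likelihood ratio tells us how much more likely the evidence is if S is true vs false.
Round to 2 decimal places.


Likelihood Ratio (LR) = P(T|S) / P(T|¬S)

LR = 0.7786 / 0.3250
   = 2.40

The evidence is 2.40 times more likely if S is true than if S is false.
LR > 1, so observing T raises the odds in favor of S.


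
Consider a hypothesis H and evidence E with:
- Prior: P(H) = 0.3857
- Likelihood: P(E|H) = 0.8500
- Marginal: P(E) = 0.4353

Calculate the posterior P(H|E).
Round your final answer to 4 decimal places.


Using Bayes' theorem:

P(H|E) = P(E|H) × P(H) / P(E)
       = 0.8500 × 0.3857 / 0.4353
       = 0.32784500 / 0.4353
       = 0.7531

The evidence strengthens our belief in H.
Prior: 0.3857 → Posterior: 0.7531


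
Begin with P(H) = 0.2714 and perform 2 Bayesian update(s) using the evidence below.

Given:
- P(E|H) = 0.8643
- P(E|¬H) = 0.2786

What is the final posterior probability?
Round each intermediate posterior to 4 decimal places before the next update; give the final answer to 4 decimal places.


Sequential Bayesian updating:

Initial prior: P(H) = 0.2714

Update 1:
  P(E) = 0.8643 × 0.2714 + 0.2786 × 0.7286 = 0.23457102 + 0.20298796 = 0.43755898
  P(H|E) = 0.23457102 / 0.43755898 = 0.5361

Update 2:
  P(E) = 0.8643 × 0.5361 + 0.2786 × 0.4639 = 0.46335123 + 0.12924254 = 0.59259377
  P(H|E) = 0.46335123 / 0.59259377 = 0.7819

Final posterior: 0.7819


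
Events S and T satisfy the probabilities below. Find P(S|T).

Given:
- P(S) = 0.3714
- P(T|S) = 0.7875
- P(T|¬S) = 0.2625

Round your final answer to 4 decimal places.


Bayes' theorem: P(S|T) = P(T|S) × P(S) / P(T)

Step 1: Calculate P(T) using law of total probability
P(T) = P(T|S)P(S) + P(T|¬S)P(¬S)
     = 0.7875 × 0.3714 + 0.2625 × 0.6286
     = 0.29247750 + 0.16500750
     = 0.45748500

Step 2: Apply Bayes' theorem
P(S|T) = P(T|S) × P(S) / P(T)
       = 0.29247750 / 0.45748500
       = 0.6393


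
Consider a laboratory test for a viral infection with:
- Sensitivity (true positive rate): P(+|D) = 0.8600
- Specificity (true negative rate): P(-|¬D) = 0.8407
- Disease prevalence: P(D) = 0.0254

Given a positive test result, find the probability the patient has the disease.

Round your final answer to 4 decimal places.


Let D = has disease, + = positive test

Given:
- P(D) = 0.0254 (prevalence)
- P(+|D) = 0.8600 (sensitivity)
- P(-|¬D) = 0.8407 (specificity)
- P(+|¬D) = 0.1593 (false positive rate = 1 - specificity)

Step 1: Find P(+)
P(+) = P(+|D)P(D) + P(+|¬D)P(¬D)
     = 0.8600 × 0.0254 + 0.1593 × 0.9746
     = 0.02184400 + 0.15525378
     = 0.17709778

Step 2: Apply Bayes' theorem for P(D|+)
P(D|+) = P(+|D)P(D) / P(+)
       = 0.02184400 / 0.17709778
       = 0.1233


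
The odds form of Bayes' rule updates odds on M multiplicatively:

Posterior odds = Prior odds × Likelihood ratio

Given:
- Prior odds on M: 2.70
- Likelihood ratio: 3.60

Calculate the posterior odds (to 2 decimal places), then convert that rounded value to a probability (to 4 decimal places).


Step 1: Calculate posterior odds
Posterior odds = Prior odds × LR
               = 2.70 × 3.60
               = 9.72

Step 2: Convert to probability
P(M|E) = Posterior odds / (1 + Posterior odds)
       = 9.72 / (1 + 9.72)
       = 9.72 / 10.72
       = 0.9067

The evidence increased P(M) from 0.7297 to 0.9067.


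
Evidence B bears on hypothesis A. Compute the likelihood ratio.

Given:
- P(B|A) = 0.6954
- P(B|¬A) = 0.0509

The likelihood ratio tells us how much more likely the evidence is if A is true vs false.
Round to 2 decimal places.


Likelihood Ratio (LR) = P(B|A) / P(B|¬A)

LR = 0.6954 / 0.0509
   = 13.66

The evidence is 13.66 times more likely if A is true than if A is false.
LR > 1, so observing B raises the odds in favor of A.


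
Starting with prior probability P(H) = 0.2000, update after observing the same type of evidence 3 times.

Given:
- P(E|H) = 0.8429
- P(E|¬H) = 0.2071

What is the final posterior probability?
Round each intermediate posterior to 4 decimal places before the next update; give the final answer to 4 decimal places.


Sequential Bayesian updating:

Initial prior: P(H) = 0.2000

Update 1:
  P(E) = 0.8429 × 0.2000 + 0.2071 × 0.8000 = 0.16858000 + 0.16568000 = 0.33426000
  P(H|E) = 0.16858000 / 0.33426000 = 0.5043

Update 2:
  P(E) = 0.8429 × 0.5043 + 0.2071 × 0.4957 = 0.42507447 + 0.10265947 = 0.52773394
  P(H|E) = 0.42507447 / 0.52773394 = 0.8055

Update 3:
  P(E) = 0.8429 × 0.8055 + 0.2071 × 0.1945 = 0.67895595 + 0.04028095 = 0.71923690
  P(H|E) = 0.67895595 / 0.71923690 = 0.9440

Final posterior: 0.9440


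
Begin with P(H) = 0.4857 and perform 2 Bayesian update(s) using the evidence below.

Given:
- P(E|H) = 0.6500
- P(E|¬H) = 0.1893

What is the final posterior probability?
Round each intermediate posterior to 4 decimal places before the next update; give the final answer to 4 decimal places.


Sequential Bayesian updating:

Initial prior: P(H) = 0.4857

Update 1:
  P(E) = 0.6500 × 0.4857 + 0.1893 × 0.5143 = 0.31570500 + 0.09735699 = 0.41306199
  P(H|E) = 0.31570500 / 0.41306199 = 0.7643

Update 2:
  P(E) = 0.6500 × 0.7643 + 0.1893 × 0.2357 = 0.49679500 + 0.04461801 = 0.54141301
  P(H|E) = 0.49679500 / 0.54141301 = 0.9176

Final posterior: 0.9176


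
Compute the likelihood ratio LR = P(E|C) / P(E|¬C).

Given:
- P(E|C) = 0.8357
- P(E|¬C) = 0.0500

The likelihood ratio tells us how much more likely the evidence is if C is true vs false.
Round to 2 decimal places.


Likelihood Ratio (LR) = P(E|C) / P(E|¬C)

LR = 0.8357 / 0.0500
   = 16.71

The evidence is 16.71 times more likely if C is true than if C is false.
Because LR exceeds 1, E is evidence for C.


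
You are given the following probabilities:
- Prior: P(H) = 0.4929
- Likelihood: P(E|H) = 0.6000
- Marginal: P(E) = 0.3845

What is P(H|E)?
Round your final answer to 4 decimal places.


Using Bayes' theorem:

P(H|E) = P(E|H) × P(H) / P(E)
       = 0.6000 × 0.4929 / 0.3845
       = 0.29574000 / 0.3845
       = 0.7692

The evidence strengthens our belief in H.
Prior: 0.4929 → Posterior: 0.7692
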